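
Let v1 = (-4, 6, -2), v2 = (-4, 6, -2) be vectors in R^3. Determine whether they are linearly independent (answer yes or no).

no

Form the matrix with these vectors as rows and row reduce.
R2 ← R2 − R1: [0, 0, 0]
1 nonzero row, so the 2 vectors span a space of dimension 1.
Since 1 < 2, the vectors are linearly dependent.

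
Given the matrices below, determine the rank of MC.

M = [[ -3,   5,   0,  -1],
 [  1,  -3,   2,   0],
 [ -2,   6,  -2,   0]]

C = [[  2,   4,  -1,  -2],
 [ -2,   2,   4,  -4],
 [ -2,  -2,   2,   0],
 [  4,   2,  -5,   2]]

First compute MC:
[[-20,  -4,  28, -16],
 [  4,  -6,  -9,  10],
 [-12,   8,  22, -20]]
Now row reduce the product.
R2 ← R2 + (1/5)·R1: [0, -34/5, -17/5, 34/5]
R3 ← R3 − (3/5)·R1: [0, 52/5, 26/5, -52/5]
R3 ← R3 + (26/17)·R2: [0, 0, 0, 0]
2 nonzero rows, so rank(MC) = 2.

2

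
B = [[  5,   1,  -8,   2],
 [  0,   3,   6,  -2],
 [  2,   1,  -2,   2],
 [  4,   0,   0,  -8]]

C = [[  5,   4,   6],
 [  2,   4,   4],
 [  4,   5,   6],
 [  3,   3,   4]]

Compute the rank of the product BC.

First compute BC:
[[  1, -10,  -6],
 [ 24,  36,  40],
 [ 10,   8,  12],
 [ -4,  -8,  -8]]
Now row reduce the product.
R2 ← R2 − (24)·R1: [0, 276, 184]
R3 ← R3 − (10)·R1: [0, 108, 72]
R4 ← R4 + (4)·R1: [0, -48, -32]
R3 ← R3 − (9/23)·R2: [0, 0, 0]
R4 ← R4 + (4/23)·R2: [0, 0, 0]
2 nonzero rows, so rank(BC) = 2.

2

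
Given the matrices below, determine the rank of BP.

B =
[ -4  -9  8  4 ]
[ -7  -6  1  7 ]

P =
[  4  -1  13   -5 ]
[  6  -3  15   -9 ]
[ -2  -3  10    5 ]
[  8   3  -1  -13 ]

First compute BP:
[[-54,  19, -111,  89],
 [-10,  43, -178,   3]]
Now row reduce the product.
R2 ← R2 − (5/27)·R1: [0, 1066/27, -1417/9, -364/27]
2 nonzero rows, so rank(BP) = 2.

2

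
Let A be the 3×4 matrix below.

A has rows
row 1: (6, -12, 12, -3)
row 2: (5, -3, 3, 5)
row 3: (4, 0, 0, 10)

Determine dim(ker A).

Row reduce to echelon form.
R2 ← R2 − (5/6)·R1: [0, 7, -7, 15/2]
R3 ← R3 − (2/3)·R1: [0, 8, -8, 12]
R3 ← R3 − (8/7)·R2: [0, 0, 0, 24/7]
3 nonzero rows, so rank(A) = 3.
A has 4 columns; by rank–nullity, nullity = 4 − 3 = 1.

1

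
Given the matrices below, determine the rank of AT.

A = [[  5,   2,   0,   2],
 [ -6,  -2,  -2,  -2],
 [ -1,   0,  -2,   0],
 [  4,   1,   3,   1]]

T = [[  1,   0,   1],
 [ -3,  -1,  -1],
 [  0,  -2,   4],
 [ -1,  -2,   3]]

2

First compute AT:
[[ -3,  -6,   9],
 [  2,  10, -18],
 [ -1,   4,  -9],
 [  0,  -9,  18]]
Now row reduce the product.
R2 ← R2 + (2/3)·R1: [0, 6, -12]
R3 ← R3 − (1/3)·R1: [0, 6, -12]
R3 ← R3 − R2: [0, 0, 0]
R4 ← R4 + (3/2)·R2: [0, 0, 0]
2 nonzero rows, so rank(AT) = 2.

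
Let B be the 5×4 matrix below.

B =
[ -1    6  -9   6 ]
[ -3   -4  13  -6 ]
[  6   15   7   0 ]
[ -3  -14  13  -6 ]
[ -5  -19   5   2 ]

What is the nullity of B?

Row reduce to echelon form.
R2 ← R2 − (3)·R1: [0, -22, 40, -24]
R3 ← R3 + (6)·R1: [0, 51, -47, 36]
R4 ← R4 − (3)·R1: [0, -32, 40, -24]
R5 ← R5 − (5)·R1: [0, -49, 50, -28]
R3 ← R3 + (51/22)·R2: [0, 0, 503/11, -216/11]
R4 ← R4 − (16/11)·R2: [0, 0, -200/11, 120/11]
R5 ← R5 − (49/22)·R2: [0, 0, -430/11, 280/11]
R4 ← R4 + (200/503)·R3: [0, 0, 0, 1560/503]
R5 ← R5 + (430/503)·R3: [0, 0, 0, 4360/503]
R5 ← R5 − (109/39)·R4: [0, 0, 0, 0]
4 nonzero rows, so rank(B) = 4.
B has 4 columns; by rank–nullity, nullity = 4 − 4 = 0.

0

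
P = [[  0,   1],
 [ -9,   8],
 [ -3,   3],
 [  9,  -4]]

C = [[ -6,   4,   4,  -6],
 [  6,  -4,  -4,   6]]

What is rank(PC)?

First compute PC:
[[  6,  -4,  -4,   6],
 [102, -68, -68, 102],
 [ 36, -24, -24,  36],
 [-78,  52,  52, -78]]
Now row reduce the product.
R2 ← R2 − (17)·R1: [0, 0, 0, 0]
R3 ← R3 − (6)·R1: [0, 0, 0, 0]
R4 ← R4 + (13)·R1: [0, 0, 0, 0]
1 nonzero row, so rank(PC) = 1.

1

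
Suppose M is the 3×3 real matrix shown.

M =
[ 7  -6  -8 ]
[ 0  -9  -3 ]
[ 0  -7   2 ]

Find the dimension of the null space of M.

Row reduce to echelon form.
R3 ← R3 − (7/9)·R2: [0, 0, 13/3]
3 nonzero rows, so rank(M) = 3.
M has 3 columns; by rank–nullity, nullity = 3 − 3 = 0.

0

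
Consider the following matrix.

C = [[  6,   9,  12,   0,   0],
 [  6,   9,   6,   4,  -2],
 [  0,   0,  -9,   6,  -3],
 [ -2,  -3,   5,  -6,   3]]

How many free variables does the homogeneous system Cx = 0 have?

Row reduce to echelon form.
R2 ← R2 − R1: [0, 0, -6, 4, -2]
R4 ← R4 + (1/3)·R1: [0, 0, 9, -6, 3]
R3 ← R3 − (3/2)·R2: [0, 0, 0, 0, 0]
R4 ← R4 + (3/2)·R2: [0, 0, 0, 0, 0]
2 nonzero rows, so rank(C) = 2.
C has 5 columns; by rank–nullity, nullity = 5 − 2 = 3.

3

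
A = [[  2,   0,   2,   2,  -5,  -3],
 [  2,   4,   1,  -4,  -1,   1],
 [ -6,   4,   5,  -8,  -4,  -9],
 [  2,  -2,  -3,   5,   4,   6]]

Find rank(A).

Row reduce to echelon form.
R2 ← R2 − R1: [0, 4, -1, -6, 4, 4]
R3 ← R3 + (3)·R1: [0, 4, 11, -2, -19, -18]
R4 ← R4 − R1: [0, -2, -5, 3, 9, 9]
R3 ← R3 − R2: [0, 0, 12, 4, -23, -22]
R4 ← R4 + (1/2)·R2: [0, 0, -11/2, 0, 11, 11]
R4 ← R4 + (11/24)·R3: [0, 0, 0, 11/6, 11/24, 11/12]
Echelon form has 4 nonzero rows, so rank(A) = 4.

4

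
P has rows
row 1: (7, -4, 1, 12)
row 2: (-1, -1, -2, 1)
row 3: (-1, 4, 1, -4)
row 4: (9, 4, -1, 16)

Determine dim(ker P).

1

Row reduce to echelon form.
R2 ← R2 + (1/7)·R1: [0, -11/7, -13/7, 19/7]
R3 ← R3 + (1/7)·R1: [0, 24/7, 8/7, -16/7]
R4 ← R4 − (9/7)·R1: [0, 64/7, -16/7, 4/7]
R3 ← R3 + (24/11)·R2: [0, 0, -32/11, 40/11]
R4 ← R4 + (64/11)·R2: [0, 0, -144/11, 180/11]
R4 ← R4 − (9/2)·R3: [0, 0, 0, 0]
3 nonzero rows, so rank(P) = 3.
P has 4 columns; by rank–nullity, nullity = 4 − 3 = 1.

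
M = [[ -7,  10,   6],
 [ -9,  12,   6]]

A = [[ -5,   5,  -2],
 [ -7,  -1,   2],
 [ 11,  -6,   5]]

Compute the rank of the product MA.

First compute MA:
[[ 31, -81,  64],
 [ 27, -93,  72]]
Now row reduce the product.
R2 ← R2 − (27/31)·R1: [0, -696/31, 504/31]
2 nonzero rows, so rank(MA) = 2.

2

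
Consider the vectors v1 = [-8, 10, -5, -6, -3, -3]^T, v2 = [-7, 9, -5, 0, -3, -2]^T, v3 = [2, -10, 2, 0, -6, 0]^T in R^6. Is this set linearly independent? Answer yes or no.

yes

Form the matrix with these vectors as rows and row reduce.
R2 ← R2 − (7/8)·R1: [0, 1/4, -5/8, 21/4, -3/8, 5/8]
R3 ← R3 + (1/4)·R1: [0, -15/2, 3/4, -3/2, -27/4, -3/4]
R3 ← R3 + (30)·R2: [0, 0, -18, 156, -18, 18]
3 nonzero rows, so the 3 vectors span a space of dimension 3.
Since 3 = 3, the vectors are linearly independent.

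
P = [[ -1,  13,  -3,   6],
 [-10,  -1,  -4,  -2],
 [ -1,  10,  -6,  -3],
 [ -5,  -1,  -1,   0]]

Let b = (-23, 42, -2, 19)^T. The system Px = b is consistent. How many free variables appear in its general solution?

0

Row reduce the augmented matrix [P | b].
R2 ← R2 − (10)·R1: [0, -131, 26, -62, 272]
R3 ← R3 − R1: [0, -3, -3, -9, 21]
R4 ← R4 − (5)·R1: [0, -66, 14, -30, 134]
R3 ← R3 − (3/131)·R2: [0, 0, -471/131, -993/131, 1935/131]
R4 ← R4 − (66/131)·R2: [0, 0, 118/131, 162/131, -398/131]
R4 ← R4 + (118/471)·R3: [0, 0, 0, -104/157, 104/157]
The echelon form has 4 nonzero rows, and every pivot lies in the first 4 columns, so rank(P) = rank([P|b]) = 4.
The system is consistent.
Free variables = (unknowns) − (rank) = 4 − 4 = 0.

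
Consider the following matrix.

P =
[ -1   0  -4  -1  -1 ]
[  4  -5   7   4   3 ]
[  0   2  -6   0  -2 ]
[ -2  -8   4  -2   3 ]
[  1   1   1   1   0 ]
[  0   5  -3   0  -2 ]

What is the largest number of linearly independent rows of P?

3

Row reduce to echelon form.
R2 ← R2 + (4)·R1: [0, -5, -9, 0, -1]
R4 ← R4 − (2)·R1: [0, -8, 12, 0, 5]
R5 ← R5 + R1: [0, 1, -3, 0, -1]
R3 ← R3 + (2/5)·R2: [0, 0, -48/5, 0, -12/5]
R4 ← R4 − (8/5)·R2: [0, 0, 132/5, 0, 33/5]
R5 ← R5 + (1/5)·R2: [0, 0, -24/5, 0, -6/5]
R6 ← R6 + R2: [0, 0, -12, 0, -3]
R4 ← R4 + (11/4)·R3: [0, 0, 0, 0, 0]
R5 ← R5 − (1/2)·R3: [0, 0, 0, 0, 0]
R6 ← R6 − (5/4)·R3: [0, 0, 0, 0, 0]
Echelon form has 3 nonzero rows, so rank(P) = 3.
The rank gives the maximum number of linearly independent rows: 3.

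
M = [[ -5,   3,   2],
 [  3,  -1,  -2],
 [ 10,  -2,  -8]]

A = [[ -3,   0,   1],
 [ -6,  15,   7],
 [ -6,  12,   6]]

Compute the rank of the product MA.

First compute MA:
[[-15,  69,  28],
 [  9, -39, -16],
 [ 30, -126, -52]]
Now row reduce the product.
R2 ← R2 + (3/5)·R1: [0, 12/5, 4/5]
R3 ← R3 + (2)·R1: [0, 12, 4]
R3 ← R3 − (5)·R2: [0, 0, 0]
2 nonzero rows, so rank(MA) = 2.

2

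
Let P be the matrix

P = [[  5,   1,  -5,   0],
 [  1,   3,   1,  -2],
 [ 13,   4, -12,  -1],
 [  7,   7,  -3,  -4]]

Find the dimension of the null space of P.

2

Row reduce to echelon form.
R2 ← R2 − (1/5)·R1: [0, 14/5, 2, -2]
R3 ← R3 − (13/5)·R1: [0, 7/5, 1, -1]
R4 ← R4 − (7/5)·R1: [0, 28/5, 4, -4]
R3 ← R3 − (1/2)·R2: [0, 0, 0, 0]
R4 ← R4 − (2)·R2: [0, 0, 0, 0]
2 nonzero rows, so rank(P) = 2.
P has 4 columns; by rank–nullity, nullity = 4 − 2 = 2.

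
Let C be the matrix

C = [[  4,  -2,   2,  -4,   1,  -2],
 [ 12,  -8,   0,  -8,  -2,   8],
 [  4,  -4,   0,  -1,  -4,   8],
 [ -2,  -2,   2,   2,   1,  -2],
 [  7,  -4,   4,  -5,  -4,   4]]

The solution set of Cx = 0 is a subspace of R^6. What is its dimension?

Row reduce to echelon form.
R2 ← R2 − (3)·R1: [0, -2, -6, 4, -5, 14]
R3 ← R3 − R1: [0, -2, -2, 3, -5, 10]
R4 ← R4 + (1/2)·R1: [0, -3, 3, 0, 3/2, -3]
R5 ← R5 − (7/4)·R1: [0, -1/2, 1/2, 2, -23/4, 15/2]
R3 ← R3 − R2: [0, 0, 4, -1, 0, -4]
R4 ← R4 − (3/2)·R2: [0, 0, 12, -6, 9, -24]
R5 ← R5 − (1/4)·R2: [0, 0, 2, 1, -9/2, 4]
R4 ← R4 − (3)·R3: [0, 0, 0, -3, 9, -12]
R5 ← R5 − (1/2)·R3: [0, 0, 0, 3/2, -9/2, 6]
R5 ← R5 + (1/2)·R4: [0, 0, 0, 0, 0, 0]
4 nonzero rows, so rank(C) = 4.
C has 6 columns; by rank–nullity, nullity = 6 − 4 = 2.

2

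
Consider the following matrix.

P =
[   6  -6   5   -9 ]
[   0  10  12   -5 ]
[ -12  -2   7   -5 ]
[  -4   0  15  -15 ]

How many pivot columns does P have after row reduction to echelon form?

4

Row reduce to echelon form.
R3 ← R3 + (2)·R1: [0, -14, 17, -23]
R4 ← R4 + (2/3)·R1: [0, -4, 55/3, -21]
R3 ← R3 + (7/5)·R2: [0, 0, 169/5, -30]
R4 ← R4 + (2/5)·R2: [0, 0, 347/15, -23]
R4 ← R4 − (347/507)·R3: [0, 0, 0, -417/169]
Echelon form has 4 nonzero rows, so rank(P) = 4.
Each nonzero row contributes one pivot column: 4 pivot columns.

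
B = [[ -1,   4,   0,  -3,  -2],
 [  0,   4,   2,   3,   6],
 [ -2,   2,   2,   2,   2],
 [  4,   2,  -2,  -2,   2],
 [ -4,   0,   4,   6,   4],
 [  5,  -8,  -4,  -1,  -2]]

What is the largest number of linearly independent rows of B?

Row reduce to echelon form.
R3 ← R3 − (2)·R1: [0, -6, 2, 8, 6]
R4 ← R4 + (4)·R1: [0, 18, -2, -14, -6]
R5 ← R5 − (4)·R1: [0, -16, 4, 18, 12]
R6 ← R6 + (5)·R1: [0, 12, -4, -16, -12]
R3 ← R3 + (3/2)·R2: [0, 0, 5, 25/2, 15]
R4 ← R4 − (9/2)·R2: [0, 0, -11, -55/2, -33]
R5 ← R5 + (4)·R2: [0, 0, 12, 30, 36]
R6 ← R6 − (3)·R2: [0, 0, -10, -25, -30]
R4 ← R4 + (11/5)·R3: [0, 0, 0, 0, 0]
R5 ← R5 − (12/5)·R3: [0, 0, 0, 0, 0]
R6 ← R6 + (2)·R3: [0, 0, 0, 0, 0]
Echelon form has 3 nonzero rows, so rank(B) = 3.
The rank gives the maximum number of linearly independent rows: 3.

3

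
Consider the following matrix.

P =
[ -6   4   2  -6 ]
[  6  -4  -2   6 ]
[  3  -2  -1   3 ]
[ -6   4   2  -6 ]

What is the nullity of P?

3

Row reduce to echelon form.
R2 ← R2 + R1: [0, 0, 0, 0]
R3 ← R3 + (1/2)·R1: [0, 0, 0, 0]
R4 ← R4 − R1: [0, 0, 0, 0]
1 nonzero row, so rank(P) = 1.
P has 4 columns; by rank–nullity, nullity = 4 − 1 = 3.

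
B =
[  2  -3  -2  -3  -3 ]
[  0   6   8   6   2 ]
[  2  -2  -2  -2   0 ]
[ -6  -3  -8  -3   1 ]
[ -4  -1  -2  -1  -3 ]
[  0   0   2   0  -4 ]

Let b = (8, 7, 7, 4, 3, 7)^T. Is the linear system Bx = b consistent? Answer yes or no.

Row reduce the augmented matrix [B | b].
R3 ← R3 − R1: [0, 1, 0, 1, 3, -1]
R4 ← R4 + (3)·R1: [0, -12, -14, -12, -8, 28]
R5 ← R5 + (2)·R1: [0, -7, -6, -7, -9, 19]
R3 ← R3 − (1/6)·R2: [0, 0, -4/3, 0, 8/3, -13/6]
R4 ← R4 + (2)·R2: [0, 0, 2, 0, -4, 42]
R5 ← R5 + (7/6)·R2: [0, 0, 10/3, 0, -20/3, 163/6]
R4 ← R4 + (3/2)·R3: [0, 0, 0, 0, 0, 155/4]
R5 ← R5 + (5/2)·R3: [0, 0, 0, 0, 0, 87/4]
R6 ← R6 + (3/2)·R3: [0, 0, 0, 0, 0, 15/4]
R5 ← R5 − (87/155)·R4: [0, 0, 0, 0, 0, 0]
R6 ← R6 − (3/31)·R4: [0, 0, 0, 0, 0, 0]
The echelon form has 4 nonzero rows; the last pivot sits in the augmented column, so rank(B) = 3 but rank([B|b]) = 4.
Since the ranks differ, the system is inconsistent.

no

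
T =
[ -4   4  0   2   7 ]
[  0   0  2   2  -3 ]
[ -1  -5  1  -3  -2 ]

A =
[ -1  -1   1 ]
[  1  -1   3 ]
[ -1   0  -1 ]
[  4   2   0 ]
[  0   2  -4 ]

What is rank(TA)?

First compute TA:
[[ 16,  18, -20],
 [  6,  -2,  10],
 [-17,  -4,  -9]]
Now row reduce the product.
R2 ← R2 − (3/8)·R1: [0, -35/4, 35/2]
R3 ← R3 + (17/16)·R1: [0, 121/8, -121/4]
R3 ← R3 + (121/70)·R2: [0, 0, 0]
2 nonzero rows, so rank(TA) = 2.

2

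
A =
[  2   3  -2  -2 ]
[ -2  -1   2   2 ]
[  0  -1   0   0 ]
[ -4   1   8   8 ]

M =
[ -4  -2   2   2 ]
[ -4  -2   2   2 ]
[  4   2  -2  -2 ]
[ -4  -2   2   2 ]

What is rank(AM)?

1

First compute AM:
[[-20, -10,  10,  10],
 [ 12,   6,  -6,  -6],
 [  4,   2,  -2,  -2],
 [ 12,   6,  -6,  -6]]
Now row reduce the product.
R2 ← R2 + (3/5)·R1: [0, 0, 0, 0]
R3 ← R3 + (1/5)·R1: [0, 0, 0, 0]
R4 ← R4 + (3/5)·R1: [0, 0, 0, 0]
1 nonzero row, so rank(AM) = 1.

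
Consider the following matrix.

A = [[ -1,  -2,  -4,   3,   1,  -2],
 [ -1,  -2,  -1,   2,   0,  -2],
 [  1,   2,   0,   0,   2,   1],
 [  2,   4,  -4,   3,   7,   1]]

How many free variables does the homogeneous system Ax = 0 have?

Row reduce to echelon form.
R2 ← R2 − R1: [0, 0, 3, -1, -1, 0]
R3 ← R3 + R1: [0, 0, -4, 3, 3, -1]
R4 ← R4 + (2)·R1: [0, 0, -12, 9, 9, -3]
R3 ← R3 + (4/3)·R2: [0, 0, 0, 5/3, 5/3, -1]
R4 ← R4 + (4)·R2: [0, 0, 0, 5, 5, -3]
R4 ← R4 − (3)·R3: [0, 0, 0, 0, 0, 0]
3 nonzero rows, so rank(A) = 3.
A has 6 columns; by rank–nullity, nullity = 6 − 3 = 3.

3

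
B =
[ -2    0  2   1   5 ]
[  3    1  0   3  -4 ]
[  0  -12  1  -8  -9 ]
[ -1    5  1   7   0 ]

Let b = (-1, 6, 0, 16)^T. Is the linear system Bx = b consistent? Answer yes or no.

yes

Row reduce the augmented matrix [B | b].
R2 ← R2 + (3/2)·R1: [0, 1, 3, 9/2, 7/2, 9/2]
R4 ← R4 − (1/2)·R1: [0, 5, 0, 13/2, -5/2, 33/2]
R3 ← R3 + (12)·R2: [0, 0, 37, 46, 33, 54]
R4 ← R4 − (5)·R2: [0, 0, -15, -16, -20, -6]
R4 ← R4 + (15/37)·R3: [0, 0, 0, 98/37, -245/37, 588/37]
The echelon form has 4 nonzero rows, and every pivot lies in the first 5 columns, so rank(B) = rank([B|b]) = 4.
The system is consistent.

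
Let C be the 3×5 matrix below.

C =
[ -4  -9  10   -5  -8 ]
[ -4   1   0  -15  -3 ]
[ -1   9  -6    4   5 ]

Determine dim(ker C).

2

Row reduce to echelon form.
R2 ← R2 − R1: [0, 10, -10, -10, 5]
R3 ← R3 − (1/4)·R1: [0, 45/4, -17/2, 21/4, 7]
R3 ← R3 − (9/8)·R2: [0, 0, 11/4, 33/2, 11/8]
3 nonzero rows, so rank(C) = 3.
C has 5 columns; by rank–nullity, nullity = 5 − 3 = 2.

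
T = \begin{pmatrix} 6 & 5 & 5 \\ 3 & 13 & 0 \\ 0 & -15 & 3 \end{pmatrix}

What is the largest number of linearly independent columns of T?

3

Row reduce to echelon form.
R2 ← R2 − (1/2)·R1: [0, 21/2, -5/2]
R3 ← R3 + (10/7)·R2: [0, 0, -4/7]
Echelon form has 3 nonzero rows, so rank(T) = 3.
The rank gives the maximum number of linearly independent columns: 3.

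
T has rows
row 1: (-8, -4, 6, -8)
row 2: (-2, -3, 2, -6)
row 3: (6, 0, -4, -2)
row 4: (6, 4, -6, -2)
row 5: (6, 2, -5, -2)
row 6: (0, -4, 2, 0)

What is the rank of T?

Row reduce to echelon form.
R2 ← R2 − (1/4)·R1: [0, -2, 1/2, -4]
R3 ← R3 + (3/4)·R1: [0, -3, 1/2, -8]
R4 ← R4 + (3/4)·R1: [0, 1, -3/2, -8]
R5 ← R5 + (3/4)·R1: [0, -1, -1/2, -8]
R3 ← R3 − (3/2)·R2: [0, 0, -1/4, -2]
R4 ← R4 + (1/2)·R2: [0, 0, -5/4, -10]
R5 ← R5 − (1/2)·R2: [0, 0, -3/4, -6]
R6 ← R6 − (2)·R2: [0, 0, 1, 8]
R4 ← R4 − (5)·R3: [0, 0, 0, 0]
R5 ← R5 − (3)·R3: [0, 0, 0, 0]
R6 ← R6 + (4)·R3: [0, 0, 0, 0]
Echelon form has 3 nonzero rows, so rank(T) = 3.

3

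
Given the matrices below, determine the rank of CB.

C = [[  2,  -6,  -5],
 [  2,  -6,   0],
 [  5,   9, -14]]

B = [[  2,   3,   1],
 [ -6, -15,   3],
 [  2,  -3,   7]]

First compute CB:
[[ 30, 111, -51],
 [ 40,  96, -16],
 [-72, -78, -66]]
Now row reduce the product.
R2 ← R2 − (4/3)·R1: [0, -52, 52]
R3 ← R3 + (12/5)·R1: [0, 942/5, -942/5]
R3 ← R3 + (471/130)·R2: [0, 0, 0]
2 nonzero rows, so rank(CB) = 2.

2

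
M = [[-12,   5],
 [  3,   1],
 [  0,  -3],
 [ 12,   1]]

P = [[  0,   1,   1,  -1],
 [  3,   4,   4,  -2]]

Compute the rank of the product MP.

First compute MP:
[[ 15,   8,   8,   2],
 [  3,   7,   7,  -5],
 [ -9, -12, -12,   6],
 [  3,  16,  16, -14]]
Now row reduce the product.
R2 ← R2 − (1/5)·R1: [0, 27/5, 27/5, -27/5]
R3 ← R3 + (3/5)·R1: [0, -36/5, -36/5, 36/5]
R4 ← R4 − (1/5)·R1: [0, 72/5, 72/5, -72/5]
R3 ← R3 + (4/3)·R2: [0, 0, 0, 0]
R4 ← R4 − (8/3)·R2: [0, 0, 0, 0]
2 nonzero rows, so rank(MP) = 2.

2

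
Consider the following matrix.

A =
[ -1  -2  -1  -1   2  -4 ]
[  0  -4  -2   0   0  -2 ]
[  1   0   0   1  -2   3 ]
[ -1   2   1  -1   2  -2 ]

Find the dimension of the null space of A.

4

Row reduce to echelon form.
R3 ← R3 + R1: [0, -2, -1, 0, 0, -1]
R4 ← R4 − R1: [0, 4, 2, 0, 0, 2]
R3 ← R3 − (1/2)·R2: [0, 0, 0, 0, 0, 0]
R4 ← R4 + R2: [0, 0, 0, 0, 0, 0]
2 nonzero rows, so rank(A) = 2.
A has 6 columns; by rank–nullity, nullity = 6 − 2 = 4.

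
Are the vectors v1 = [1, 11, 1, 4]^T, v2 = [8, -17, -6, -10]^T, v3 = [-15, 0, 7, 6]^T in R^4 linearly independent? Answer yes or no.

no

Form the matrix with these vectors as rows and row reduce.
R2 ← R2 − (8)·R1: [0, -105, -14, -42]
R3 ← R3 + (15)·R1: [0, 165, 22, 66]
R3 ← R3 + (11/7)·R2: [0, 0, 0, 0]
2 nonzero rows, so the 3 vectors span a space of dimension 2.
Since 2 < 3, the vectors are linearly dependent.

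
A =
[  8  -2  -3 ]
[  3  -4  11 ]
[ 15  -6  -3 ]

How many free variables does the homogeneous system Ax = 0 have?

Row reduce to echelon form.
R2 ← R2 − (3/8)·R1: [0, -13/4, 97/8]
R3 ← R3 − (15/8)·R1: [0, -9/4, 21/8]
R3 ← R3 − (9/13)·R2: [0, 0, -75/13]
3 nonzero rows, so rank(A) = 3.
A has 3 columns; by rank–nullity, nullity = 3 − 3 = 0.

0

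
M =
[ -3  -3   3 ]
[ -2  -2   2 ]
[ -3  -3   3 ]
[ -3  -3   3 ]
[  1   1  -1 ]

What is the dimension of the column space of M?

Row reduce to echelon form.
R2 ← R2 − (2/3)·R1: [0, 0, 0]
R3 ← R3 − R1: [0, 0, 0]
R4 ← R4 − R1: [0, 0, 0]
R5 ← R5 + (1/3)·R1: [0, 0, 0]
Echelon form has 1 nonzero row, so rank(M) = 1.
The column space has dimension equal to the rank: 1.

1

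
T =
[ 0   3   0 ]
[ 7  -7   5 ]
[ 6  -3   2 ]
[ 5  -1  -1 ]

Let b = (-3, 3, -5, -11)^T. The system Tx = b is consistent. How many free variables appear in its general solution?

Row reduce the augmented matrix [T | b].
Swap R1 ↔ R2
R3 ← R3 − (6/7)·R1: [0, 3, -16/7, -53/7]
R4 ← R4 − (5/7)·R1: [0, 4, -32/7, -92/7]
R3 ← R3 − R2: [0, 0, -16/7, -32/7]
R4 ← R4 − (4/3)·R2: [0, 0, -32/7, -64/7]
R4 ← R4 − (2)·R3: [0, 0, 0, 0]
The echelon form has 3 nonzero rows, and every pivot lies in the first 3 columns, so rank(T) = rank([T|b]) = 3.
The system is consistent.
Free variables = (unknowns) − (rank) = 3 − 3 = 0.

0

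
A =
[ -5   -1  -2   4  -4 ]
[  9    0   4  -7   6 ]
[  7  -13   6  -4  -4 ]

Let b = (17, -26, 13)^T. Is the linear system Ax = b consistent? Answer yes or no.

yes

Row reduce the augmented matrix [A | b].
R2 ← R2 + (9/5)·R1: [0, -9/5, 2/5, 1/5, -6/5, 23/5]
R3 ← R3 + (7/5)·R1: [0, -72/5, 16/5, 8/5, -48/5, 184/5]
R3 ← R3 − (8)·R2: [0, 0, 0, 0, 0, 0]
The echelon form has 2 nonzero rows, and every pivot lies in the first 5 columns, so rank(A) = rank([A|b]) = 2.
The system is consistent.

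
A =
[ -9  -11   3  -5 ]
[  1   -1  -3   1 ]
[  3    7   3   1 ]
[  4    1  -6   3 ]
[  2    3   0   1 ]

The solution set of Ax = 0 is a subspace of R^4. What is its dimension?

Row reduce to echelon form.
R2 ← R2 + (1/9)·R1: [0, -20/9, -8/3, 4/9]
R3 ← R3 + (1/3)·R1: [0, 10/3, 4, -2/3]
R4 ← R4 + (4/9)·R1: [0, -35/9, -14/3, 7/9]
R5 ← R5 + (2/9)·R1: [0, 5/9, 2/3, -1/9]
R3 ← R3 + (3/2)·R2: [0, 0, 0, 0]
R4 ← R4 − (7/4)·R2: [0, 0, 0, 0]
R5 ← R5 + (1/4)·R2: [0, 0, 0, 0]
2 nonzero rows, so rank(A) = 2.
A has 4 columns; by rank–nullity, nullity = 4 − 2 = 2.

2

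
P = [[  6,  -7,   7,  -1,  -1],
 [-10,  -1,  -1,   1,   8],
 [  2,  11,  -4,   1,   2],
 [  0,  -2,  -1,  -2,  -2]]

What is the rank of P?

Row reduce to echelon form.
R2 ← R2 + (5/3)·R1: [0, -38/3, 32/3, -2/3, 19/3]
R3 ← R3 − (1/3)·R1: [0, 40/3, -19/3, 4/3, 7/3]
R3 ← R3 + (20/19)·R2: [0, 0, 93/19, 12/19, 9]
R4 ← R4 − (3/19)·R2: [0, 0, -51/19, -36/19, -3]
R4 ← R4 + (17/31)·R3: [0, 0, 0, -48/31, 60/31]
Echelon form has 4 nonzero rows, so rank(P) = 4.

4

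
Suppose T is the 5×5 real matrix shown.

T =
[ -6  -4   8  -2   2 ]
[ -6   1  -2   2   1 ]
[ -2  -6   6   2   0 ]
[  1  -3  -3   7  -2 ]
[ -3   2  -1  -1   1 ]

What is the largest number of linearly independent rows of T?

3

Row reduce to echelon form.
R2 ← R2 − R1: [0, 5, -10, 4, -1]
R3 ← R3 − (1/3)·R1: [0, -14/3, 10/3, 8/3, -2/3]
R4 ← R4 + (1/6)·R1: [0, -11/3, -5/3, 20/3, -5/3]
R5 ← R5 − (1/2)·R1: [0, 4, -5, 0, 0]
R3 ← R3 + (14/15)·R2: [0, 0, -6, 32/5, -8/5]
R4 ← R4 + (11/15)·R2: [0, 0, -9, 48/5, -12/5]
R5 ← R5 − (4/5)·R2: [0, 0, 3, -16/5, 4/5]
R4 ← R4 − (3/2)·R3: [0, 0, 0, 0, 0]
R5 ← R5 + (1/2)·R3: [0, 0, 0, 0, 0]
Echelon form has 3 nonzero rows, so rank(T) = 3.
The rank gives the maximum number of linearly independent rows: 3.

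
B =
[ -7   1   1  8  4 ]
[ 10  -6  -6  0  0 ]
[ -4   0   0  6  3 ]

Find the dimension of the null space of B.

3

Row reduce to echelon form.
R2 ← R2 + (10/7)·R1: [0, -32/7, -32/7, 80/7, 40/7]
R3 ← R3 − (4/7)·R1: [0, -4/7, -4/7, 10/7, 5/7]
R3 ← R3 − (1/8)·R2: [0, 0, 0, 0, 0]
2 nonzero rows, so rank(B) = 2.
B has 5 columns; by rank–nullity, nullity = 5 − 2 = 3.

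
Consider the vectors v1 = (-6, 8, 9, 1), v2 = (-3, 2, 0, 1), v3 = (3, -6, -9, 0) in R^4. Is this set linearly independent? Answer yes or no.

Form the matrix with these vectors as rows and row reduce.
R2 ← R2 − (1/2)·R1: [0, -2, -9/2, 1/2]
R3 ← R3 + (1/2)·R1: [0, -2, -9/2, 1/2]
R3 ← R3 − R2: [0, 0, 0, 0]
2 nonzero rows, so the 3 vectors span a space of dimension 2.
Since 2 < 3, the vectors are linearly dependent.

no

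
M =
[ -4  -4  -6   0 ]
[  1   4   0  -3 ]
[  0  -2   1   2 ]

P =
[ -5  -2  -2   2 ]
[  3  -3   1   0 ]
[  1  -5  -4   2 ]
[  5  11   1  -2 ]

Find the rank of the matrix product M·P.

First compute MP:
[[  2,  50,  28, -20],
 [ -8, -47,  -1,   8],
 [  5,  23,  -4,  -2]]
Now row reduce the product.
R2 ← R2 + (4)·R1: [0, 153, 111, -72]
R3 ← R3 − (5/2)·R1: [0, -102, -74, 48]
R3 ← R3 + (2/3)·R2: [0, 0, 0, 0]
2 nonzero rows, so rank(MP) = 2.

2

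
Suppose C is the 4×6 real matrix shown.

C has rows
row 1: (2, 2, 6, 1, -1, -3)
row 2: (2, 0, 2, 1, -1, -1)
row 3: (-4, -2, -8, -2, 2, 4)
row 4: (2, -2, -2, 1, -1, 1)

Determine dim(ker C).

4

Row reduce to echelon form.
R2 ← R2 − R1: [0, -2, -4, 0, 0, 2]
R3 ← R3 + (2)·R1: [0, 2, 4, 0, 0, -2]
R4 ← R4 − R1: [0, -4, -8, 0, 0, 4]
R3 ← R3 + R2: [0, 0, 0, 0, 0, 0]
R4 ← R4 − (2)·R2: [0, 0, 0, 0, 0, 0]
2 nonzero rows, so rank(C) = 2.
C has 6 columns; by rank–nullity, nullity = 6 − 2 = 4.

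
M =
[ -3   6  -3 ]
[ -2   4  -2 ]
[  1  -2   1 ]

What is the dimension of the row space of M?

1

Row reduce to echelon form.
R2 ← R2 − (2/3)·R1: [0, 0, 0]
R3 ← R3 + (1/3)·R1: [0, 0, 0]
Echelon form has 1 nonzero row, so rank(M) = 1.
The row space has dimension equal to the rank: 1.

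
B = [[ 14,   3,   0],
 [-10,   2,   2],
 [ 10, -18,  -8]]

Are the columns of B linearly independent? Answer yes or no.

yes

Row reduce B to echelon form.
R2 ← R2 + (5/7)·R1: [0, 29/7, 2]
R3 ← R3 − (5/7)·R1: [0, -141/7, -8]
R3 ← R3 + (141/29)·R2: [0, 0, 50/29]
3 pivots among 3 columns.
Every column is a pivot column, so the columns are linearly independent.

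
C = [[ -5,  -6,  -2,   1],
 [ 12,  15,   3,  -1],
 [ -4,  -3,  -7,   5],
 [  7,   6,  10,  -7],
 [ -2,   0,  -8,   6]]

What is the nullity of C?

Row reduce to echelon form.
R2 ← R2 + (12/5)·R1: [0, 3/5, -9/5, 7/5]
R3 ← R3 − (4/5)·R1: [0, 9/5, -27/5, 21/5]
R4 ← R4 + (7/5)·R1: [0, -12/5, 36/5, -28/5]
R5 ← R5 − (2/5)·R1: [0, 12/5, -36/5, 28/5]
R3 ← R3 − (3)·R2: [0, 0, 0, 0]
R4 ← R4 + (4)·R2: [0, 0, 0, 0]
R5 ← R5 − (4)·R2: [0, 0, 0, 0]
2 nonzero rows, so rank(C) = 2.
C has 4 columns; by rank–nullity, nullity = 4 − 2 = 2.

2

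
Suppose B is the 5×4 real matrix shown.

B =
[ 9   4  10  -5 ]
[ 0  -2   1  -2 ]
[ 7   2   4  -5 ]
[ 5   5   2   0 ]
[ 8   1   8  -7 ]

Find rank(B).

Row reduce to echelon form.
R3 ← R3 − (7/9)·R1: [0, -10/9, -34/9, -10/9]
R4 ← R4 − (5/9)·R1: [0, 25/9, -32/9, 25/9]
R5 ← R5 − (8/9)·R1: [0, -23/9, -8/9, -23/9]
R3 ← R3 − (5/9)·R2: [0, 0, -13/3, 0]
R4 ← R4 + (25/18)·R2: [0, 0, -13/6, 0]
R5 ← R5 − (23/18)·R2: [0, 0, -13/6, 0]
R4 ← R4 − (1/2)·R3: [0, 0, 0, 0]
R5 ← R5 − (1/2)·R3: [0, 0, 0, 0]
Echelon form has 3 nonzero rows, so rank(B) = 3.

3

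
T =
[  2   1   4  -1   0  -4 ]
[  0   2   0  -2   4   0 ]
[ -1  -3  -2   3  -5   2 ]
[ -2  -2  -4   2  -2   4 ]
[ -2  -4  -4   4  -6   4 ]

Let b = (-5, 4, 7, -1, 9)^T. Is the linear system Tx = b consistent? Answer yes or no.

no

Row reduce the augmented matrix [T | b].
R3 ← R3 + (1/2)·R1: [0, -5/2, 0, 5/2, -5, 0, 9/2]
R4 ← R4 + R1: [0, -1, 0, 1, -2, 0, -6]
R5 ← R5 + R1: [0, -3, 0, 3, -6, 0, 4]
R3 ← R3 + (5/4)·R2: [0, 0, 0, 0, 0, 0, 19/2]
R4 ← R4 + (1/2)·R2: [0, 0, 0, 0, 0, 0, -4]
R5 ← R5 + (3/2)·R2: [0, 0, 0, 0, 0, 0, 10]
R4 ← R4 + (8/19)·R3: [0, 0, 0, 0, 0, 0, 0]
R5 ← R5 − (20/19)·R3: [0, 0, 0, 0, 0, 0, 0]
The echelon form has 3 nonzero rows; the last pivot sits in the augmented column, so rank(T) = 2 but rank([T|b]) = 3.
Since the ranks differ, the system is inconsistent.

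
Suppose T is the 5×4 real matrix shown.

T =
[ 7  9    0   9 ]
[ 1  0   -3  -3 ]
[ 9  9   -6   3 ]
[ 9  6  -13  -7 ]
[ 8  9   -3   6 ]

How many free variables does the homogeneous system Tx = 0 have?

Row reduce to echelon form.
R2 ← R2 − (1/7)·R1: [0, -9/7, -3, -30/7]
R3 ← R3 − (9/7)·R1: [0, -18/7, -6, -60/7]
R4 ← R4 − (9/7)·R1: [0, -39/7, -13, -130/7]
R5 ← R5 − (8/7)·R1: [0, -9/7, -3, -30/7]
R3 ← R3 − (2)·R2: [0, 0, 0, 0]
R4 ← R4 − (13/3)·R2: [0, 0, 0, 0]
R5 ← R5 − R2: [0, 0, 0, 0]
2 nonzero rows, so rank(T) = 2.
T has 4 columns; by rank–nullity, nullity = 4 − 2 = 2.

2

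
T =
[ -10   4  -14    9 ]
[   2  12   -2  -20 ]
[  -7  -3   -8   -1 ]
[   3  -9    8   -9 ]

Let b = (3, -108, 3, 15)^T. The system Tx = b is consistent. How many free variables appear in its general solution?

Row reduce the augmented matrix [T | b].
R2 ← R2 + (1/5)·R1: [0, 64/5, -24/5, -91/5, -537/5]
R3 ← R3 − (7/10)·R1: [0, -29/5, 9/5, -73/10, 9/10]
R4 ← R4 + (3/10)·R1: [0, -39/5, 19/5, -63/10, 159/10]
R3 ← R3 + (29/64)·R2: [0, 0, -3/8, -995/64, -3057/64]
R4 ← R4 + (39/64)·R2: [0, 0, 7/8, -1113/64, -3171/64]
R4 ← R4 + (7/3)·R3: [0, 0, 0, -161/3, -161]
The echelon form has 4 nonzero rows, and every pivot lies in the first 4 columns, so rank(T) = rank([T|b]) = 4.
The system is consistent.
Free variables = (unknowns) − (rank) = 4 − 4 = 0.

0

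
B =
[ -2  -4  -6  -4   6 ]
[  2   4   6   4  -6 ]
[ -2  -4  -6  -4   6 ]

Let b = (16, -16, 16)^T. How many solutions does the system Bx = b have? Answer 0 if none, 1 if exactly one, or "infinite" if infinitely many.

infinite

Row reduce the augmented matrix [B | b].
R2 ← R2 + R1: [0, 0, 0, 0, 0, 0]
R3 ← R3 − R1: [0, 0, 0, 0, 0, 0]
The echelon form has 1 nonzero rows, and every pivot lies in the first 5 columns, so rank(B) = rank([B|b]) = 1.
The system is consistent.
rank = 1 < 5 unknowns, so there are infinitely many solutions.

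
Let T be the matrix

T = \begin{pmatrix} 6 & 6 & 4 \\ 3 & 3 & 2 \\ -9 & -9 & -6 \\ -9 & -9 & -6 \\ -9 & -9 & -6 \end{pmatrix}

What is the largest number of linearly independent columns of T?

Row reduce to echelon form.
R2 ← R2 − (1/2)·R1: [0, 0, 0]
R3 ← R3 + (3/2)·R1: [0, 0, 0]
R4 ← R4 + (3/2)·R1: [0, 0, 0]
R5 ← R5 + (3/2)·R1: [0, 0, 0]
Echelon form has 1 nonzero row, so rank(T) = 1.
The rank gives the maximum number of linearly independent columns: 1.

1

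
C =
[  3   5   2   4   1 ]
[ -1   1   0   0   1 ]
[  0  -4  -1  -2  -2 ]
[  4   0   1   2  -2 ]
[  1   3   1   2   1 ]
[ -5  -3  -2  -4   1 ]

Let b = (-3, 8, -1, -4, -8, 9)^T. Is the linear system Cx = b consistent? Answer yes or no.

no

Row reduce the augmented matrix [C | b].
R2 ← R2 + (1/3)·R1: [0, 8/3, 2/3, 4/3, 4/3, 7]
R4 ← R4 − (4/3)·R1: [0, -20/3, -5/3, -10/3, -10/3, 0]
R5 ← R5 − (1/3)·R1: [0, 4/3, 1/3, 2/3, 2/3, -7]
R6 ← R6 + (5/3)·R1: [0, 16/3, 4/3, 8/3, 8/3, 4]
R3 ← R3 + (3/2)·R2: [0, 0, 0, 0, 0, 19/2]
R4 ← R4 + (5/2)·R2: [0, 0, 0, 0, 0, 35/2]
R5 ← R5 − (1/2)·R2: [0, 0, 0, 0, 0, -21/2]
R6 ← R6 − (2)·R2: [0, 0, 0, 0, 0, -10]
R4 ← R4 − (35/19)·R3: [0, 0, 0, 0, 0, 0]
R5 ← R5 + (21/19)·R3: [0, 0, 0, 0, 0, 0]
R6 ← R6 + (20/19)·R3: [0, 0, 0, 0, 0, 0]
The echelon form has 3 nonzero rows; the last pivot sits in the augmented column, so rank(C) = 2 but rank([C|b]) = 3.
Since the ranks differ, the system is inconsistent.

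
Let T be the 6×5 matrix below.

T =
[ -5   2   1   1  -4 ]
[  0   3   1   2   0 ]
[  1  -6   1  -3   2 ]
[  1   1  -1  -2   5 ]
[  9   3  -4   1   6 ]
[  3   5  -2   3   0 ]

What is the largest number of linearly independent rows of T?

4

Row reduce to echelon form.
R3 ← R3 + (1/5)·R1: [0, -28/5, 6/5, -14/5, 6/5]
R4 ← R4 + (1/5)·R1: [0, 7/5, -4/5, -9/5, 21/5]
R5 ← R5 + (9/5)·R1: [0, 33/5, -11/5, 14/5, -6/5]
R6 ← R6 + (3/5)·R1: [0, 31/5, -7/5, 18/5, -12/5]
R3 ← R3 + (28/15)·R2: [0, 0, 46/15, 14/15, 6/5]
R4 ← R4 − (7/15)·R2: [0, 0, -19/15, -41/15, 21/5]
R5 ← R5 − (11/5)·R2: [0, 0, -22/5, -8/5, -6/5]
R6 ← R6 − (31/15)·R2: [0, 0, -52/15, -8/15, -12/5]
R4 ← R4 + (19/46)·R3: [0, 0, 0, -54/23, 108/23]
R5 ← R5 + (33/23)·R3: [0, 0, 0, -6/23, 12/23]
R6 ← R6 + (26/23)·R3: [0, 0, 0, 12/23, -24/23]
R5 ← R5 − (1/9)·R4: [0, 0, 0, 0, 0]
R6 ← R6 + (2/9)·R4: [0, 0, 0, 0, 0]
Echelon form has 4 nonzero rows, so rank(T) = 4.
The rank gives the maximum number of linearly independent rows: 4.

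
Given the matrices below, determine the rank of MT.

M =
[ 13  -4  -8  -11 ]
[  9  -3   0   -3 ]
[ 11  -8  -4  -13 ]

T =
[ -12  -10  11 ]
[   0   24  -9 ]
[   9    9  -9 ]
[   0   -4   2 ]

First compute MT:
[[-228, -254, 229],
 [-108, -150, 120],
 [-168, -286, 203]]
Now row reduce the product.
R2 ← R2 − (9/19)·R1: [0, -564/19, 219/19]
R3 ← R3 − (14/19)·R1: [0, -1878/19, 651/19]
R3 ← R3 − (313/94)·R2: [0, 0, -387/94]
3 nonzero rows, so rank(MT) = 3.

3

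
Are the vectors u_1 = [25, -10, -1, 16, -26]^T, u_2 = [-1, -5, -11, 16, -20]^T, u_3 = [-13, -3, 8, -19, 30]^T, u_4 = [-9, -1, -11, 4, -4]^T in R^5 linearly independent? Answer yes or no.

yes

Form the matrix with these vectors as rows and row reduce.
R2 ← R2 + (1/25)·R1: [0, -27/5, -276/25, 416/25, -526/25]
R3 ← R3 + (13/25)·R1: [0, -41/5, 187/25, -267/25, 412/25]
R4 ← R4 + (9/25)·R1: [0, -23/5, -284/25, 244/25, -334/25]
R3 ← R3 − (41/27)·R2: [0, 0, 1091/45, -4853/135, 6538/135]
R4 ← R4 − (23/27)·R2: [0, 0, -88/45, -596/135, 616/135]
R4 ← R4 + (88/1091)·R3: [0, 0, 0, -7980/1091, 9240/1091]
4 nonzero rows, so the 4 vectors span a space of dimension 4.
Since 4 = 4, the vectors are linearly independent.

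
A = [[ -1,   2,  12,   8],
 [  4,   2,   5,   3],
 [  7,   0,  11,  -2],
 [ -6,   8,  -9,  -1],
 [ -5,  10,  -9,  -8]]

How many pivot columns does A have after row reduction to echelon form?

Row reduce to echelon form.
R2 ← R2 + (4)·R1: [0, 10, 53, 35]
R3 ← R3 + (7)·R1: [0, 14, 95, 54]
R4 ← R4 − (6)·R1: [0, -4, -81, -49]
R5 ← R5 − (5)·R1: [0, 0, -69, -48]
R3 ← R3 − (7/5)·R2: [0, 0, 104/5, 5]
R4 ← R4 + (2/5)·R2: [0, 0, -299/5, -35]
R4 ← R4 + (23/8)·R3: [0, 0, 0, -165/8]
R5 ← R5 + (345/104)·R3: [0, 0, 0, -3267/104]
R5 ← R5 − (99/65)·R4: [0, 0, 0, 0]
Echelon form has 4 nonzero rows, so rank(A) = 4.
Each nonzero row contributes one pivot column: 4 pivot columns.

4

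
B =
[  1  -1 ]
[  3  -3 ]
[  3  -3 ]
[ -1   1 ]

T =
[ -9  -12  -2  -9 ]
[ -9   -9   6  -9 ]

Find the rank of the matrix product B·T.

1

First compute BT:
[[  0,  -3,  -8,   0],
 [  0,  -9, -24,   0],
 [  0,  -9, -24,   0],
 [  0,   3,   8,   0]]
Now row reduce the product.
R2 ← R2 − (3)·R1: [0, 0, 0, 0]
R3 ← R3 − (3)·R1: [0, 0, 0, 0]
R4 ← R4 + R1: [0, 0, 0, 0]
1 nonzero row, so rank(BT) = 1.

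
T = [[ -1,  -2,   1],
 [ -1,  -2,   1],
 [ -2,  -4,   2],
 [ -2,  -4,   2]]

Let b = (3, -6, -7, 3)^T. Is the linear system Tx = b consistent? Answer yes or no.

Row reduce the augmented matrix [T | b].
R2 ← R2 − R1: [0, 0, 0, -9]
R3 ← R3 − (2)·R1: [0, 0, 0, -13]
R4 ← R4 − (2)·R1: [0, 0, 0, -3]
R3 ← R3 − (13/9)·R2: [0, 0, 0, 0]
R4 ← R4 − (1/3)·R2: [0, 0, 0, 0]
The echelon form has 2 nonzero rows; the last pivot sits in the augmented column, so rank(T) = 1 but rank([T|b]) = 2.
Since the ranks differ, the system is inconsistent.

no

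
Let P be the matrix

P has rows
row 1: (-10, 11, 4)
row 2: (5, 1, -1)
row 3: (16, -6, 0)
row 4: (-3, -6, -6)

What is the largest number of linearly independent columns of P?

Row reduce to echelon form.
R2 ← R2 + (1/2)·R1: [0, 13/2, 1]
R3 ← R3 + (8/5)·R1: [0, 58/5, 32/5]
R4 ← R4 − (3/10)·R1: [0, -93/10, -36/5]
R3 ← R3 − (116/65)·R2: [0, 0, 60/13]
R4 ← R4 + (93/65)·R2: [0, 0, -75/13]
R4 ← R4 + (5/4)·R3: [0, 0, 0]
Echelon form has 3 nonzero rows, so rank(P) = 3.
The rank gives the maximum number of linearly independent columns: 3.

3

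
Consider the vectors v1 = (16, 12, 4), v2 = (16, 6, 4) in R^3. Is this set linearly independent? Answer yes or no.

yes

Form the matrix with these vectors as rows and row reduce.
R2 ← R2 − R1: [0, -6, 0]
2 nonzero rows, so the 2 vectors span a space of dimension 2.
Since 2 = 2, the vectors are linearly independent.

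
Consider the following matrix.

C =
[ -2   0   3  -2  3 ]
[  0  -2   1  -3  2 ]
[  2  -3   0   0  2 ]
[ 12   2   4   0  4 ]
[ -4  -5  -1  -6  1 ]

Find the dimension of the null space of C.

Row reduce to echelon form.
R3 ← R3 + R1: [0, -3, 3, -2, 5]
R4 ← R4 + (6)·R1: [0, 2, 22, -12, 22]
R5 ← R5 − (2)·R1: [0, -5, -7, -2, -5]
R3 ← R3 − (3/2)·R2: [0, 0, 3/2, 5/2, 2]
R4 ← R4 + R2: [0, 0, 23, -15, 24]
R5 ← R5 − (5/2)·R2: [0, 0, -19/2, 11/2, -10]
R4 ← R4 − (46/3)·R3: [0, 0, 0, -160/3, -20/3]
R5 ← R5 + (19/3)·R3: [0, 0, 0, 64/3, 8/3]
R5 ← R5 + (2/5)·R4: [0, 0, 0, 0, 0]
4 nonzero rows, so rank(C) = 4.
C has 5 columns; by rank–nullity, nullity = 5 − 4 = 1.

1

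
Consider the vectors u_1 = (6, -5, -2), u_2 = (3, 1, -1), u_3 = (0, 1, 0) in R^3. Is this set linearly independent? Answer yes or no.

no

Form the matrix with these vectors as rows and row reduce.
R2 ← R2 − (1/2)·R1: [0, 7/2, 0]
R3 ← R3 − (2/7)·R2: [0, 0, 0]
2 nonzero rows, so the 3 vectors span a space of dimension 2.
Since 2 < 3, the vectors are linearly dependent.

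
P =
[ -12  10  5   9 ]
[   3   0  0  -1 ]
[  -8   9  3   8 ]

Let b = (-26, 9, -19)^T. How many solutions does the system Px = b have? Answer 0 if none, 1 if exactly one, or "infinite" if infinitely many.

Row reduce the augmented matrix [P | b].
R2 ← R2 + (1/4)·R1: [0, 5/2, 5/4, 5/4, 5/2]
R3 ← R3 − (2/3)·R1: [0, 7/3, -1/3, 2, -5/3]
R3 ← R3 − (14/15)·R2: [0, 0, -3/2, 5/6, -4]
The echelon form has 3 nonzero rows, and every pivot lies in the first 4 columns, so rank(P) = rank([P|b]) = 3.
The system is consistent.
rank = 3 < 4 unknowns, so there are infinitely many solutions.

infinite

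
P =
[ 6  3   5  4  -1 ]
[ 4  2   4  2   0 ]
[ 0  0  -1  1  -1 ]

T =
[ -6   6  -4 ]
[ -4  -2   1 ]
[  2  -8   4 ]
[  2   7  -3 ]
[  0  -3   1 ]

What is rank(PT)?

2

First compute PT:
[[-30,  21, -14],
 [-20,   2,  -4],
 [  0,  18,  -8]]
Now row reduce the product.
R2 ← R2 − (2/3)·R1: [0, -12, 16/3]
R3 ← R3 + (3/2)·R2: [0, 0, 0]
2 nonzero rows, so rank(PT) = 2.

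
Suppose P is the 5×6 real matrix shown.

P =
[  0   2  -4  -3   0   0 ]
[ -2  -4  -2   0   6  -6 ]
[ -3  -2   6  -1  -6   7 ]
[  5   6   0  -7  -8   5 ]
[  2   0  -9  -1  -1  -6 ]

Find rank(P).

5

Row reduce to echelon form.
Swap R1 ↔ R2
R3 ← R3 − (3/2)·R1: [0, 4, 9, -1, -15, 16]
R4 ← R4 + (5/2)·R1: [0, -4, -5, -7, 7, -10]
R5 ← R5 + R1: [0, -4, -11, -1, 5, -12]
R3 ← R3 − (2)·R2: [0, 0, 17, 5, -15, 16]
R4 ← R4 + (2)·R2: [0, 0, -13, -13, 7, -10]
R5 ← R5 + (2)·R2: [0, 0, -19, -7, 5, -12]
R4 ← R4 + (13/17)·R3: [0, 0, 0, -156/17, -76/17, 38/17]
R5 ← R5 + (19/17)·R3: [0, 0, 0, -24/17, -200/17, 100/17]
R5 ← R5 − (2/13)·R4: [0, 0, 0, 0, -144/13, 72/13]
Echelon form has 5 nonzero rows, so rank(P) = 5.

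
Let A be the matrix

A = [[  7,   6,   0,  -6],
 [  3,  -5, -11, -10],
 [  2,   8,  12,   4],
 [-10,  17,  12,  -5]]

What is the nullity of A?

Row reduce to echelon form.
R2 ← R2 − (3/7)·R1: [0, -53/7, -11, -52/7]
R3 ← R3 − (2/7)·R1: [0, 44/7, 12, 40/7]
R4 ← R4 + (10/7)·R1: [0, 179/7, 12, -95/7]
R3 ← R3 + (44/53)·R2: [0, 0, 152/53, -24/53]
R4 ← R4 + (179/53)·R2: [0, 0, -1333/53, -2049/53]
R4 ← R4 + (1333/152)·R3: [0, 0, 0, -810/19]
4 nonzero rows, so rank(A) = 4.
A has 4 columns; by rank–nullity, nullity = 4 − 4 = 0.

0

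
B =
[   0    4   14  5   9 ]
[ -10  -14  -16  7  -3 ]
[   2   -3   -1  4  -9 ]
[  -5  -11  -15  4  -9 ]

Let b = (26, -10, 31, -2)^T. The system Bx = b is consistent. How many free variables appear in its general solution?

2

Row reduce the augmented matrix [B | b].
Swap R1 ↔ R2
R3 ← R3 + (1/5)·R1: [0, -29/5, -21/5, 27/5, -48/5, 29]
R4 ← R4 − (1/2)·R1: [0, -4, -7, 1/2, -15/2, 3]
R3 ← R3 + (29/20)·R2: [0, 0, 161/10, 253/20, 69/20, 667/10]
R4 ← R4 + R2: [0, 0, 7, 11/2, 3/2, 29]
R4 ← R4 − (10/23)·R3: [0, 0, 0, 0, 0, 0]
The echelon form has 3 nonzero rows, and every pivot lies in the first 5 columns, so rank(B) = rank([B|b]) = 3.
The system is consistent.
Free variables = (unknowns) − (rank) = 5 − 3 = 2.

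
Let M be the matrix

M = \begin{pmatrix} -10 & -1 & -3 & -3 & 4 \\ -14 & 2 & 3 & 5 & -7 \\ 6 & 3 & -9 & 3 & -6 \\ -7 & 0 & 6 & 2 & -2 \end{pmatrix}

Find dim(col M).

Row reduce to echelon form.
R2 ← R2 − (7/5)·R1: [0, 17/5, 36/5, 46/5, -63/5]
R3 ← R3 + (3/5)·R1: [0, 12/5, -54/5, 6/5, -18/5]
R4 ← R4 − (7/10)·R1: [0, 7/10, 81/10, 41/10, -24/5]
R3 ← R3 − (12/17)·R2: [0, 0, -270/17, -90/17, 90/17]
R4 ← R4 − (7/34)·R2: [0, 0, 225/34, 75/34, -75/34]
R4 ← R4 + (5/12)·R3: [0, 0, 0, 0, 0]
Echelon form has 3 nonzero rows, so rank(M) = 3.
The column space has dimension equal to the rank: 3.

3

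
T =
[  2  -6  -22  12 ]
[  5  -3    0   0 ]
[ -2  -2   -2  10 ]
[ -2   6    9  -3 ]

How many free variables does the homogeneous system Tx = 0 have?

Row reduce to echelon form.
R2 ← R2 − (5/2)·R1: [0, 12, 55, -30]
R3 ← R3 + R1: [0, -8, -24, 22]
R4 ← R4 + R1: [0, 0, -13, 9]
R3 ← R3 + (2/3)·R2: [0, 0, 38/3, 2]
R4 ← R4 + (39/38)·R3: [0, 0, 0, 210/19]
4 nonzero rows, so rank(T) = 4.
T has 4 columns; by rank–nullity, nullity = 4 − 4 = 0.

0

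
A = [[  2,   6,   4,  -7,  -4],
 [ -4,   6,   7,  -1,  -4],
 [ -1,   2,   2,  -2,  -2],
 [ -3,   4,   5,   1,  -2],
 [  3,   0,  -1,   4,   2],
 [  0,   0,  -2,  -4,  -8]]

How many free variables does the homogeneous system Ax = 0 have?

Row reduce to echelon form.
R2 ← R2 + (2)·R1: [0, 18, 15, -15, -12]
R3 ← R3 + (1/2)·R1: [0, 5, 4, -11/2, -4]
R4 ← R4 + (3/2)·R1: [0, 13, 11, -19/2, -8]
R5 ← R5 − (3/2)·R1: [0, -9, -7, 29/2, 8]
R3 ← R3 − (5/18)·R2: [0, 0, -1/6, -4/3, -2/3]
R4 ← R4 − (13/18)·R2: [0, 0, 1/6, 4/3, 2/3]
R5 ← R5 + (1/2)·R2: [0, 0, 1/2, 7, 2]
R4 ← R4 + R3: [0, 0, 0, 0, 0]
R5 ← R5 + (3)·R3: [0, 0, 0, 3, 0]
R6 ← R6 − (12)·R3: [0, 0, 0, 12, 0]
Swap R4 ↔ R5
R6 ← R6 − (4)·R4: [0, 0, 0, 0, 0]
4 nonzero rows, so rank(A) = 4.
A has 5 columns; by rank–nullity, nullity = 5 − 4 = 1.

1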